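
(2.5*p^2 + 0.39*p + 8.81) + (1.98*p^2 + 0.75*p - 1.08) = 4.48*p^2 + 1.14*p + 7.73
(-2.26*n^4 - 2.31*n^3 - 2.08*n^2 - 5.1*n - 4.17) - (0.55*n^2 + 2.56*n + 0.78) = -2.26*n^4 - 2.31*n^3 - 2.63*n^2 - 7.66*n - 4.95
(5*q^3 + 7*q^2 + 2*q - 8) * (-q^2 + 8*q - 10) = -5*q^5 + 33*q^4 + 4*q^3 - 46*q^2 - 84*q + 80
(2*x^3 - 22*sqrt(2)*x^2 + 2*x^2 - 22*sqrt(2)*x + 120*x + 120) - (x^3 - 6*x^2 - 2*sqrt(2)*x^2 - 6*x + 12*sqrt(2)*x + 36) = x^3 - 20*sqrt(2)*x^2 + 8*x^2 - 34*sqrt(2)*x + 126*x + 84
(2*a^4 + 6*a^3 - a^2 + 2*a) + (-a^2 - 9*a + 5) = 2*a^4 + 6*a^3 - 2*a^2 - 7*a + 5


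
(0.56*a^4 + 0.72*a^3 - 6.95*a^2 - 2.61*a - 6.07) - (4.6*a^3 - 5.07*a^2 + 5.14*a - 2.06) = 0.56*a^4 - 3.88*a^3 - 1.88*a^2 - 7.75*a - 4.01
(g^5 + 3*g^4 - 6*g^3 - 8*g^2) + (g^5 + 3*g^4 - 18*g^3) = 2*g^5 + 6*g^4 - 24*g^3 - 8*g^2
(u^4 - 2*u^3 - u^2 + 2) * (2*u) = 2*u^5 - 4*u^4 - 2*u^3 + 4*u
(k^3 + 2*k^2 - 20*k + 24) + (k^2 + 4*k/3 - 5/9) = k^3 + 3*k^2 - 56*k/3 + 211/9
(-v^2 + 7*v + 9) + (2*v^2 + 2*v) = v^2 + 9*v + 9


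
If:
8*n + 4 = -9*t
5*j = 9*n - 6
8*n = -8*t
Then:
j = 6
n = 4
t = -4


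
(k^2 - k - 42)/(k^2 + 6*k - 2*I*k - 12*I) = (k - 7)/(k - 2*I)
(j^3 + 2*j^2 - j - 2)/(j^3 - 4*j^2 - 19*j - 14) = (j - 1)/(j - 7)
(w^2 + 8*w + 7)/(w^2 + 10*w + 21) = (w + 1)/(w + 3)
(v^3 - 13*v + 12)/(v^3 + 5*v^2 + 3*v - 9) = (v^2 + v - 12)/(v^2 + 6*v + 9)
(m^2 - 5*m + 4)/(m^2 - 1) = (m - 4)/(m + 1)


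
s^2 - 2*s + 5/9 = (s - 5/3)*(s - 1/3)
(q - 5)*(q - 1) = q^2 - 6*q + 5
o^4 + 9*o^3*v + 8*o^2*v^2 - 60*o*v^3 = o*(o - 2*v)*(o + 5*v)*(o + 6*v)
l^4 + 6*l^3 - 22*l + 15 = (l - 1)^2*(l + 3)*(l + 5)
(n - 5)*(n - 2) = n^2 - 7*n + 10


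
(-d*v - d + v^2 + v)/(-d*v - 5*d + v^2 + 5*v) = (v + 1)/(v + 5)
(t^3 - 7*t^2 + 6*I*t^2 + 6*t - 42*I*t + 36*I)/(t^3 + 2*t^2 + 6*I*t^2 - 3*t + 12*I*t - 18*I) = (t - 6)/(t + 3)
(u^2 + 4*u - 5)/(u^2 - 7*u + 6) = (u + 5)/(u - 6)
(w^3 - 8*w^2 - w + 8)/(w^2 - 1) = w - 8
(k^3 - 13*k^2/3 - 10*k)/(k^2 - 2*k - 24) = k*(3*k + 5)/(3*(k + 4))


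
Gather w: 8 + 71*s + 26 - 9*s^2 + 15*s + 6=-9*s^2 + 86*s + 40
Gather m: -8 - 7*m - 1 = -7*m - 9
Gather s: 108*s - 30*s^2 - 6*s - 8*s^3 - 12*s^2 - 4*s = -8*s^3 - 42*s^2 + 98*s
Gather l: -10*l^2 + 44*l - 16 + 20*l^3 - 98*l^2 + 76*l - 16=20*l^3 - 108*l^2 + 120*l - 32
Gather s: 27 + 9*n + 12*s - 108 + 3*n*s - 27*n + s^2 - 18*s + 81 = -18*n + s^2 + s*(3*n - 6)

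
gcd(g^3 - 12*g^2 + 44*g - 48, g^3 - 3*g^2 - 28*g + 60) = g^2 - 8*g + 12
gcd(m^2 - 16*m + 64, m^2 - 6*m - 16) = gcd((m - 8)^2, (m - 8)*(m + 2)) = m - 8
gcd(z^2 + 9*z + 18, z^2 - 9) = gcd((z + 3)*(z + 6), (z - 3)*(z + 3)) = z + 3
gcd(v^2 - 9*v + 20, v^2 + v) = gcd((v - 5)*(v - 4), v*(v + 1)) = 1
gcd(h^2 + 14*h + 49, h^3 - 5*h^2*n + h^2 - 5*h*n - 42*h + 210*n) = h + 7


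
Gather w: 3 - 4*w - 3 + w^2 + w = w^2 - 3*w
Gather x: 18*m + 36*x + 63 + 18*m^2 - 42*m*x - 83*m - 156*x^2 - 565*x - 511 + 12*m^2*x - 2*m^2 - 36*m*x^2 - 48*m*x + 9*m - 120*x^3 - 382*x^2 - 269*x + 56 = 16*m^2 - 56*m - 120*x^3 + x^2*(-36*m - 538) + x*(12*m^2 - 90*m - 798) - 392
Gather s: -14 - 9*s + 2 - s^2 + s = -s^2 - 8*s - 12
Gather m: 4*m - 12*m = -8*m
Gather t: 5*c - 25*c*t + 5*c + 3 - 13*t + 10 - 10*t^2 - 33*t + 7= 10*c - 10*t^2 + t*(-25*c - 46) + 20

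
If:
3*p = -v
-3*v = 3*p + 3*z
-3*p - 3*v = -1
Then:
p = -1/6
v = 1/2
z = -1/3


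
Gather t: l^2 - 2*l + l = l^2 - l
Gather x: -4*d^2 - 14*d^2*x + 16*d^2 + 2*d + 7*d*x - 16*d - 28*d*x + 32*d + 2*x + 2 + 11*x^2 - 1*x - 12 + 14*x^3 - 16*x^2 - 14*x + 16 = 12*d^2 + 18*d + 14*x^3 - 5*x^2 + x*(-14*d^2 - 21*d - 13) + 6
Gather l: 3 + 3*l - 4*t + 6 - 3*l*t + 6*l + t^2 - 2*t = l*(9 - 3*t) + t^2 - 6*t + 9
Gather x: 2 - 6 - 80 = -84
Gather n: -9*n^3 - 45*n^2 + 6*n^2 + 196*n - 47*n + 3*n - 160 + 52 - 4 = -9*n^3 - 39*n^2 + 152*n - 112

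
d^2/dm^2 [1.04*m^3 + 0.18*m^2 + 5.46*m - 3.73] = 6.24*m + 0.36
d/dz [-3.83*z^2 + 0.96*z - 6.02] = 0.96 - 7.66*z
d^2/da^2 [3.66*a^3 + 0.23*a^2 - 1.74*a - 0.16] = 21.96*a + 0.46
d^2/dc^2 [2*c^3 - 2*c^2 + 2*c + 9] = 12*c - 4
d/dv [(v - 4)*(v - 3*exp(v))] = v - (v - 4)*(3*exp(v) - 1) - 3*exp(v)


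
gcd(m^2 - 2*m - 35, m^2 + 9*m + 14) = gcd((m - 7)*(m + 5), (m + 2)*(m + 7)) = 1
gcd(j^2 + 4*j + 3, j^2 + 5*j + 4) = j + 1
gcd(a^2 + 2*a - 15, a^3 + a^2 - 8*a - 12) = a - 3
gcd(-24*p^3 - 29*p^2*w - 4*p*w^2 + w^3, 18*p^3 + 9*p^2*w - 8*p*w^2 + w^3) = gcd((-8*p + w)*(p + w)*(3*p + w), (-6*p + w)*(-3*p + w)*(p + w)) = p + w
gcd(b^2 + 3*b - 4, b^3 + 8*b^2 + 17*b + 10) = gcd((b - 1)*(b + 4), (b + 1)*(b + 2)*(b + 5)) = 1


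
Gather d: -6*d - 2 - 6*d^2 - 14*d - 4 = -6*d^2 - 20*d - 6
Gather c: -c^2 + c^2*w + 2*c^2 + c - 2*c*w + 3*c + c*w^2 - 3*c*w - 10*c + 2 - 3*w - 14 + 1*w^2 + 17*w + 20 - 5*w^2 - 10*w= c^2*(w + 1) + c*(w^2 - 5*w - 6) - 4*w^2 + 4*w + 8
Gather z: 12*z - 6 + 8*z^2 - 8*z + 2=8*z^2 + 4*z - 4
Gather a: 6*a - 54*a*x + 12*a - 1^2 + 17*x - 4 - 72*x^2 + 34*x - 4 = a*(18 - 54*x) - 72*x^2 + 51*x - 9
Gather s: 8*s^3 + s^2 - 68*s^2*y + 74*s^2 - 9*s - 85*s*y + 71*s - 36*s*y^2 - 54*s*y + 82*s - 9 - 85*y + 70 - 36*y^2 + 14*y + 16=8*s^3 + s^2*(75 - 68*y) + s*(-36*y^2 - 139*y + 144) - 36*y^2 - 71*y + 77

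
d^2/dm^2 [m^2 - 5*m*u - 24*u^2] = 2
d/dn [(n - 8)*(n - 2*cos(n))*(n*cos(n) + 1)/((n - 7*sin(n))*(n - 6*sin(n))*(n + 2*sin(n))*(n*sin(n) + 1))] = ((8 - n)*(n - 7*sin(n))*(n - 6*sin(n))*(n + 2*sin(n))*(n - 2*cos(n))*(n*cos(n) + 1)*(n*cos(n) + sin(n)) + (8 - n)*(n - 7*sin(n))*(n - 6*sin(n))*(n - 2*cos(n))*(n*sin(n) + 1)*(n*cos(n) + 1)*(2*cos(n) + 1) + (n - 8)*(n - 7*sin(n))*(n + 2*sin(n))*(n - 2*cos(n))*(n*sin(n) + 1)*(n*cos(n) + 1)*(6*cos(n) - 1) + (n - 8)*(n - 6*sin(n))*(n + 2*sin(n))*(n - 2*cos(n))*(n*sin(n) + 1)*(n*cos(n) + 1)*(7*cos(n) - 1) + (n - 7*sin(n))*(n - 6*sin(n))*(n + 2*sin(n))*(n*sin(n) + 1)*((8 - n)*(n - 2*cos(n))*(n*sin(n) - cos(n)) + (n - 8)*(n*cos(n) + 1)*(2*sin(n) + 1) + (n - 2*cos(n))*(n*cos(n) + 1)))/((n - 7*sin(n))^2*(n - 6*sin(n))^2*(n + 2*sin(n))^2*(n*sin(n) + 1)^2)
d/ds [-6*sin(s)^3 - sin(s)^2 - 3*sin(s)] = (-2*sin(s) + 9*cos(2*s) - 12)*cos(s)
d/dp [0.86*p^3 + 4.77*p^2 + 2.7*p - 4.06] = 2.58*p^2 + 9.54*p + 2.7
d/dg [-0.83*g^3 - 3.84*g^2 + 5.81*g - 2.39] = -2.49*g^2 - 7.68*g + 5.81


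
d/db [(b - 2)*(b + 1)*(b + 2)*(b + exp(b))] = b^3*exp(b) + 4*b^3 + 4*b^2*exp(b) + 3*b^2 - 2*b*exp(b) - 8*b - 8*exp(b) - 4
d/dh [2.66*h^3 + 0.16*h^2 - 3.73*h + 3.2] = 7.98*h^2 + 0.32*h - 3.73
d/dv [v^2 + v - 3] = 2*v + 1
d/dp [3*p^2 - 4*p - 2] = 6*p - 4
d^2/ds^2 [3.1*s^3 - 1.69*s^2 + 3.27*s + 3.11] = 18.6*s - 3.38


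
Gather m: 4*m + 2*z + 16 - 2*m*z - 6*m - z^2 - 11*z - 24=m*(-2*z - 2) - z^2 - 9*z - 8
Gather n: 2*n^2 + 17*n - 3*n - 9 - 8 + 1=2*n^2 + 14*n - 16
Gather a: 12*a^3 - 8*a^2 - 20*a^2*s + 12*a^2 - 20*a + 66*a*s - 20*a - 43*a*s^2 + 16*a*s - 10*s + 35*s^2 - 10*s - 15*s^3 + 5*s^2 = 12*a^3 + a^2*(4 - 20*s) + a*(-43*s^2 + 82*s - 40) - 15*s^3 + 40*s^2 - 20*s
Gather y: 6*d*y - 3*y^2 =6*d*y - 3*y^2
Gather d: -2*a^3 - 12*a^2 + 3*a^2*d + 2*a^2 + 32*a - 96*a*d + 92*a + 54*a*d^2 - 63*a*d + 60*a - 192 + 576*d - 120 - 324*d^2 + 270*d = -2*a^3 - 10*a^2 + 184*a + d^2*(54*a - 324) + d*(3*a^2 - 159*a + 846) - 312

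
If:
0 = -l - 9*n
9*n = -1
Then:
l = 1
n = -1/9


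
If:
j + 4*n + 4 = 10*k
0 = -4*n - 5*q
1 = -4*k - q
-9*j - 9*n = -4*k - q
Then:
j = 113/18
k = -55/36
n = -115/18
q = 46/9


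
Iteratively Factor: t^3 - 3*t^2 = (t)*(t^2 - 3*t) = t^2*(t - 3)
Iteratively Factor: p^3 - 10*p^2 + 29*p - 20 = (p - 5)*(p^2 - 5*p + 4) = (p - 5)*(p - 1)*(p - 4)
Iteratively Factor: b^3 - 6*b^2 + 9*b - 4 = (b - 1)*(b^2 - 5*b + 4) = (b - 1)^2*(b - 4)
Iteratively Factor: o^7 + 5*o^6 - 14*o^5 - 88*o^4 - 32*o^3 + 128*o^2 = (o - 4)*(o^6 + 9*o^5 + 22*o^4 - 32*o^2) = o*(o - 4)*(o^5 + 9*o^4 + 22*o^3 - 32*o) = o*(o - 4)*(o + 4)*(o^4 + 5*o^3 + 2*o^2 - 8*o) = o*(o - 4)*(o + 2)*(o + 4)*(o^3 + 3*o^2 - 4*o) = o^2*(o - 4)*(o + 2)*(o + 4)*(o^2 + 3*o - 4) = o^2*(o - 4)*(o + 2)*(o + 4)^2*(o - 1)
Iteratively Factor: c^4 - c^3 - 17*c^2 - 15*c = (c - 5)*(c^3 + 4*c^2 + 3*c) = c*(c - 5)*(c^2 + 4*c + 3) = c*(c - 5)*(c + 3)*(c + 1)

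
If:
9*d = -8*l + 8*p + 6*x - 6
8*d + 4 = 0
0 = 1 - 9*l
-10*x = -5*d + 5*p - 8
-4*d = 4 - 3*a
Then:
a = 2/3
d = -1/2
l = 1/9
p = -41/225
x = 577/900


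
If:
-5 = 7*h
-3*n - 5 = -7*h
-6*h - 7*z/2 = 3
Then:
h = -5/7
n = -10/3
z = 18/49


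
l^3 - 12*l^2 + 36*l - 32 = (l - 8)*(l - 2)^2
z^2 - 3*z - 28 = (z - 7)*(z + 4)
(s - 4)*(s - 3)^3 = s^4 - 13*s^3 + 63*s^2 - 135*s + 108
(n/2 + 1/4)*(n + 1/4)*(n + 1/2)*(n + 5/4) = n^4/2 + 5*n^3/4 + 33*n^2/32 + 11*n/32 + 5/128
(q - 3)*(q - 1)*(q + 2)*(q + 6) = q^4 + 4*q^3 - 17*q^2 - 24*q + 36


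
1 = 1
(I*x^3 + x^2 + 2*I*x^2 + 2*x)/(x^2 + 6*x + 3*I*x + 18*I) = x*(I*x^2 + x*(1 + 2*I) + 2)/(x^2 + 3*x*(2 + I) + 18*I)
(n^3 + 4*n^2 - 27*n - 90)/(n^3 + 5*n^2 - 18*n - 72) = (n - 5)/(n - 4)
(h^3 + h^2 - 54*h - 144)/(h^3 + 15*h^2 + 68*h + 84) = (h^2 - 5*h - 24)/(h^2 + 9*h + 14)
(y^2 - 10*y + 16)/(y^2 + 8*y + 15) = (y^2 - 10*y + 16)/(y^2 + 8*y + 15)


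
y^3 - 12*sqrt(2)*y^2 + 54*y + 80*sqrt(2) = (y - 8*sqrt(2))*(y - 5*sqrt(2))*(y + sqrt(2))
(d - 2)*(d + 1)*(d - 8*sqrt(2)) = d^3 - 8*sqrt(2)*d^2 - d^2 - 2*d + 8*sqrt(2)*d + 16*sqrt(2)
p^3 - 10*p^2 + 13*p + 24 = (p - 8)*(p - 3)*(p + 1)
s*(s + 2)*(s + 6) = s^3 + 8*s^2 + 12*s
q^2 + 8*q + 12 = (q + 2)*(q + 6)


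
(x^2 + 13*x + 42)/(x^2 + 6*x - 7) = (x + 6)/(x - 1)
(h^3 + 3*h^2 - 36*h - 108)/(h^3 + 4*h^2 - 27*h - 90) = (h - 6)/(h - 5)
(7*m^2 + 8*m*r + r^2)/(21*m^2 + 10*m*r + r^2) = (m + r)/(3*m + r)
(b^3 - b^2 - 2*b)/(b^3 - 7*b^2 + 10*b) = (b + 1)/(b - 5)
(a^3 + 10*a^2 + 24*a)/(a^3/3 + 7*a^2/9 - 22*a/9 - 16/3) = 9*a*(a^2 + 10*a + 24)/(3*a^3 + 7*a^2 - 22*a - 48)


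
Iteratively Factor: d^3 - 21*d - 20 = (d + 4)*(d^2 - 4*d - 5) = (d - 5)*(d + 4)*(d + 1)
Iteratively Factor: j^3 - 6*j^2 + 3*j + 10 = (j - 5)*(j^2 - j - 2) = (j - 5)*(j + 1)*(j - 2)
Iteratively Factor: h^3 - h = (h)*(h^2 - 1) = h*(h - 1)*(h + 1)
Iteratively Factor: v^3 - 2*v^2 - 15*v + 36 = (v + 4)*(v^2 - 6*v + 9) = (v - 3)*(v + 4)*(v - 3)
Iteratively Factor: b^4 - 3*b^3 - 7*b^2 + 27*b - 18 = (b - 1)*(b^3 - 2*b^2 - 9*b + 18) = (b - 1)*(b + 3)*(b^2 - 5*b + 6) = (b - 3)*(b - 1)*(b + 3)*(b - 2)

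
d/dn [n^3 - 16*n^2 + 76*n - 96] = 3*n^2 - 32*n + 76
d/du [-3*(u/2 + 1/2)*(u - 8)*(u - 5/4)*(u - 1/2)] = -6*u^3 + 315*u^2/8 - 117*u/8 - 231/16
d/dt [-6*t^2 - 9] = -12*t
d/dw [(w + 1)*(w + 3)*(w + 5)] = 3*w^2 + 18*w + 23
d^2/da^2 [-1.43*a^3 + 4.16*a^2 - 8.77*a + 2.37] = 8.32 - 8.58*a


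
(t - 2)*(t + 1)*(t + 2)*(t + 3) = t^4 + 4*t^3 - t^2 - 16*t - 12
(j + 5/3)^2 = j^2 + 10*j/3 + 25/9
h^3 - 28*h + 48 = (h - 4)*(h - 2)*(h + 6)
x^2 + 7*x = x*(x + 7)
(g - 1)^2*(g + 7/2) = g^3 + 3*g^2/2 - 6*g + 7/2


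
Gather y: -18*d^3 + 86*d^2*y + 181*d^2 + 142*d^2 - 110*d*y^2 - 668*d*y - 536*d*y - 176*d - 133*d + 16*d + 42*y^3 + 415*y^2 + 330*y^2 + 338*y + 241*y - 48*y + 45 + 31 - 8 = -18*d^3 + 323*d^2 - 293*d + 42*y^3 + y^2*(745 - 110*d) + y*(86*d^2 - 1204*d + 531) + 68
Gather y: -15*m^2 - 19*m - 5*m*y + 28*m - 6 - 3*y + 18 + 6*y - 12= -15*m^2 + 9*m + y*(3 - 5*m)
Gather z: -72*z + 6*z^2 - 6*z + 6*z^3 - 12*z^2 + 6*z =6*z^3 - 6*z^2 - 72*z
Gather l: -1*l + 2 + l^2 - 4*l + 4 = l^2 - 5*l + 6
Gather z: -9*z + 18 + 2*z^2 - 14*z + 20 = 2*z^2 - 23*z + 38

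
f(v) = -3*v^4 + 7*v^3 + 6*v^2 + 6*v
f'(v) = -12*v^3 + 21*v^2 + 12*v + 6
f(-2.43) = -184.20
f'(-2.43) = 273.03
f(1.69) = 36.59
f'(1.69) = 28.34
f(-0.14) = -0.74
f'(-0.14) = 4.76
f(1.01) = 16.27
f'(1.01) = 27.18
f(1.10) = 18.78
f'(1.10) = 28.64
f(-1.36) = -24.93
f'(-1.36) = 58.71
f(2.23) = 46.66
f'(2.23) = 4.12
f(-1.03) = -10.84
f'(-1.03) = 29.03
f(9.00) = -14040.00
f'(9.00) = -6933.00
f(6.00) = -2124.00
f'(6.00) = -1758.00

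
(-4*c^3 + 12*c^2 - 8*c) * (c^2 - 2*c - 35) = -4*c^5 + 20*c^4 + 108*c^3 - 404*c^2 + 280*c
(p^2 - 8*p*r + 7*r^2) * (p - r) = p^3 - 9*p^2*r + 15*p*r^2 - 7*r^3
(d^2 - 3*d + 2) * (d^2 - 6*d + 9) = d^4 - 9*d^3 + 29*d^2 - 39*d + 18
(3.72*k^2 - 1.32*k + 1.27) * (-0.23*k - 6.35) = -0.8556*k^3 - 23.3184*k^2 + 8.0899*k - 8.0645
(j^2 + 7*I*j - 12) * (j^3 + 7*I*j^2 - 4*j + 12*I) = j^5 + 14*I*j^4 - 65*j^3 - 100*I*j^2 - 36*j - 144*I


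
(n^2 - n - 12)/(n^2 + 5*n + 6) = (n - 4)/(n + 2)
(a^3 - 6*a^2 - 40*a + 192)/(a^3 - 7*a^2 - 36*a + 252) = (a^2 - 12*a + 32)/(a^2 - 13*a + 42)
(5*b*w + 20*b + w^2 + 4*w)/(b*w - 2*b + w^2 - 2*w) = (5*b*w + 20*b + w^2 + 4*w)/(b*w - 2*b + w^2 - 2*w)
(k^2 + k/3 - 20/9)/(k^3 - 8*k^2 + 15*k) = (k^2 + k/3 - 20/9)/(k*(k^2 - 8*k + 15))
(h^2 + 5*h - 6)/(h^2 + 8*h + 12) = (h - 1)/(h + 2)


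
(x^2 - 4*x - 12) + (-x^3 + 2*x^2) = -x^3 + 3*x^2 - 4*x - 12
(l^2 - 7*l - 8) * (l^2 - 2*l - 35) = l^4 - 9*l^3 - 29*l^2 + 261*l + 280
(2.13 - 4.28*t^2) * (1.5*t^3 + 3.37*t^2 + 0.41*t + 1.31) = -6.42*t^5 - 14.4236*t^4 + 1.4402*t^3 + 1.5713*t^2 + 0.8733*t + 2.7903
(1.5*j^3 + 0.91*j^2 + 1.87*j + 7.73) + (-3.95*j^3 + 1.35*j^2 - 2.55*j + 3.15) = -2.45*j^3 + 2.26*j^2 - 0.68*j + 10.88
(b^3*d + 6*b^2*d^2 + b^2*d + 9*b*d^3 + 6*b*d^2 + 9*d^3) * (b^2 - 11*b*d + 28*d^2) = b^5*d - 5*b^4*d^2 + b^4*d - 29*b^3*d^3 - 5*b^3*d^2 + 69*b^2*d^4 - 29*b^2*d^3 + 252*b*d^5 + 69*b*d^4 + 252*d^5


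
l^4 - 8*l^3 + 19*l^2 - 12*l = l*(l - 4)*(l - 3)*(l - 1)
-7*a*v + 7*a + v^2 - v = (-7*a + v)*(v - 1)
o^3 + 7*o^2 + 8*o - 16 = (o - 1)*(o + 4)^2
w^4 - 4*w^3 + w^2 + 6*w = w*(w - 3)*(w - 2)*(w + 1)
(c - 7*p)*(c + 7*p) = c^2 - 49*p^2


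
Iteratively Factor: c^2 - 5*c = (c - 5)*(c)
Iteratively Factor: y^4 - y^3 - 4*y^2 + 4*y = (y + 2)*(y^3 - 3*y^2 + 2*y) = (y - 2)*(y + 2)*(y^2 - y) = (y - 2)*(y - 1)*(y + 2)*(y)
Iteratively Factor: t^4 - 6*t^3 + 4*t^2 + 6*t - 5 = (t - 1)*(t^3 - 5*t^2 - t + 5) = (t - 1)^2*(t^2 - 4*t - 5) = (t - 5)*(t - 1)^2*(t + 1)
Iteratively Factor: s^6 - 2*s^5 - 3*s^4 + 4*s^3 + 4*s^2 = (s + 1)*(s^5 - 3*s^4 + 4*s^2) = s*(s + 1)*(s^4 - 3*s^3 + 4*s) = s*(s - 2)*(s + 1)*(s^3 - s^2 - 2*s) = s^2*(s - 2)*(s + 1)*(s^2 - s - 2) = s^2*(s - 2)^2*(s + 1)*(s + 1)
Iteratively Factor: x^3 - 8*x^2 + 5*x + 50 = (x + 2)*(x^2 - 10*x + 25) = (x - 5)*(x + 2)*(x - 5)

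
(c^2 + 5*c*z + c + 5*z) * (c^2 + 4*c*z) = c^4 + 9*c^3*z + c^3 + 20*c^2*z^2 + 9*c^2*z + 20*c*z^2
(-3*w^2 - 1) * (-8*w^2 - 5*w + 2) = 24*w^4 + 15*w^3 + 2*w^2 + 5*w - 2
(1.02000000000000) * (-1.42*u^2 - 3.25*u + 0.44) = -1.4484*u^2 - 3.315*u + 0.4488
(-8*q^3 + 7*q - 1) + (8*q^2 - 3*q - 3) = -8*q^3 + 8*q^2 + 4*q - 4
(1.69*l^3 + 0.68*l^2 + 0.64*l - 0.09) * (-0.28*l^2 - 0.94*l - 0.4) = -0.4732*l^5 - 1.779*l^4 - 1.4944*l^3 - 0.8484*l^2 - 0.1714*l + 0.036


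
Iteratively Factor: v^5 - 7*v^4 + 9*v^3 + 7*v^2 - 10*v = (v - 2)*(v^4 - 5*v^3 - v^2 + 5*v) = v*(v - 2)*(v^3 - 5*v^2 - v + 5) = v*(v - 5)*(v - 2)*(v^2 - 1) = v*(v - 5)*(v - 2)*(v - 1)*(v + 1)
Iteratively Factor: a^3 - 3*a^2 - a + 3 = (a - 3)*(a^2 - 1) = (a - 3)*(a - 1)*(a + 1)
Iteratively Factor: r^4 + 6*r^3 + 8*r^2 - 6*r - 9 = (r + 1)*(r^3 + 5*r^2 + 3*r - 9) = (r - 1)*(r + 1)*(r^2 + 6*r + 9) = (r - 1)*(r + 1)*(r + 3)*(r + 3)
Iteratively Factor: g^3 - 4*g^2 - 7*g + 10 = (g + 2)*(g^2 - 6*g + 5) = (g - 5)*(g + 2)*(g - 1)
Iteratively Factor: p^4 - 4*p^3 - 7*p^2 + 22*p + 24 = (p + 1)*(p^3 - 5*p^2 - 2*p + 24) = (p - 4)*(p + 1)*(p^2 - p - 6) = (p - 4)*(p - 3)*(p + 1)*(p + 2)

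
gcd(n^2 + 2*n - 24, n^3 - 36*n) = n + 6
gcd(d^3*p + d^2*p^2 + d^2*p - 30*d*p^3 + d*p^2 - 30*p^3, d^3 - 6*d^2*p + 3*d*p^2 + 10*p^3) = -d + 5*p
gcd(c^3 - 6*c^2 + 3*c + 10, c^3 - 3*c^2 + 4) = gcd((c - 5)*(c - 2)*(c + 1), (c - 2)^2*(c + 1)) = c^2 - c - 2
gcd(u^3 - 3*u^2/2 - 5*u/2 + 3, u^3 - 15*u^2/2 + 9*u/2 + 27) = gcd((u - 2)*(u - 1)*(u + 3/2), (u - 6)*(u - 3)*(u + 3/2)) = u + 3/2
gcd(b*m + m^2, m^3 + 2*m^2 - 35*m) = m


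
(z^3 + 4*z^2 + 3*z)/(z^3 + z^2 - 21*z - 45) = z*(z + 1)/(z^2 - 2*z - 15)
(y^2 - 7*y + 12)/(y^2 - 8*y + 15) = (y - 4)/(y - 5)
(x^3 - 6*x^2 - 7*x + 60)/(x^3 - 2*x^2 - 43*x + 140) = (x + 3)/(x + 7)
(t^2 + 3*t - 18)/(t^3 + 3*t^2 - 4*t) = (t^2 + 3*t - 18)/(t*(t^2 + 3*t - 4))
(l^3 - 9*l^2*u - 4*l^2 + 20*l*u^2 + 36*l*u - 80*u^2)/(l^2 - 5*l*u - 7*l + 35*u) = (l^2 - 4*l*u - 4*l + 16*u)/(l - 7)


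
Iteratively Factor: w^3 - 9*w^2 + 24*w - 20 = (w - 5)*(w^2 - 4*w + 4) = (w - 5)*(w - 2)*(w - 2)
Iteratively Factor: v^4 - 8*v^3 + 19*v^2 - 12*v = (v - 3)*(v^3 - 5*v^2 + 4*v) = (v - 4)*(v - 3)*(v^2 - v) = (v - 4)*(v - 3)*(v - 1)*(v)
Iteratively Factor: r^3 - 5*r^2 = (r)*(r^2 - 5*r) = r*(r - 5)*(r)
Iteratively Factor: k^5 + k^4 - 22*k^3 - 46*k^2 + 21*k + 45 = (k + 1)*(k^4 - 22*k^2 - 24*k + 45) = (k + 1)*(k + 3)*(k^3 - 3*k^2 - 13*k + 15) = (k - 5)*(k + 1)*(k + 3)*(k^2 + 2*k - 3) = (k - 5)*(k + 1)*(k + 3)^2*(k - 1)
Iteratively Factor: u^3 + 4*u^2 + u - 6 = (u + 2)*(u^2 + 2*u - 3) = (u - 1)*(u + 2)*(u + 3)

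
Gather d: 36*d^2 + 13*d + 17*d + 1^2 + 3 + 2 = 36*d^2 + 30*d + 6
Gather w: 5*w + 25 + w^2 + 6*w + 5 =w^2 + 11*w + 30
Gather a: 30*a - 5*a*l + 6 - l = a*(30 - 5*l) - l + 6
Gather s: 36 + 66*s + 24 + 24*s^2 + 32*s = 24*s^2 + 98*s + 60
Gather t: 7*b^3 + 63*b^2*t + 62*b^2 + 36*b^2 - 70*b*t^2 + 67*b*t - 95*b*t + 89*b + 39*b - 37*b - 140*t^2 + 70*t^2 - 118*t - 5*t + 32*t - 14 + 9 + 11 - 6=7*b^3 + 98*b^2 + 91*b + t^2*(-70*b - 70) + t*(63*b^2 - 28*b - 91)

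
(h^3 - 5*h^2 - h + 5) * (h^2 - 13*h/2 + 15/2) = h^5 - 23*h^4/2 + 39*h^3 - 26*h^2 - 40*h + 75/2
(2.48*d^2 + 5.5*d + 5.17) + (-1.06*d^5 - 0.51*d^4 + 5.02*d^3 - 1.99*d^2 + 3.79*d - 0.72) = -1.06*d^5 - 0.51*d^4 + 5.02*d^3 + 0.49*d^2 + 9.29*d + 4.45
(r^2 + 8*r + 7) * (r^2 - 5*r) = r^4 + 3*r^3 - 33*r^2 - 35*r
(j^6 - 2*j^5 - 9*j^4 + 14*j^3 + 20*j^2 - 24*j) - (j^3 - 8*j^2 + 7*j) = j^6 - 2*j^5 - 9*j^4 + 13*j^3 + 28*j^2 - 31*j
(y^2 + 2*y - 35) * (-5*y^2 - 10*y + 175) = -5*y^4 - 20*y^3 + 330*y^2 + 700*y - 6125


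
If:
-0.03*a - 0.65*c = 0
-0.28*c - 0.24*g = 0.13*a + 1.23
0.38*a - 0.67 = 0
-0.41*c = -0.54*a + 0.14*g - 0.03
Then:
No Solution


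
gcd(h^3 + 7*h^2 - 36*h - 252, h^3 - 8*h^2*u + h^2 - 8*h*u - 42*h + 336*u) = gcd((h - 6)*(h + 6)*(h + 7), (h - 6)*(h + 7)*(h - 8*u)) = h^2 + h - 42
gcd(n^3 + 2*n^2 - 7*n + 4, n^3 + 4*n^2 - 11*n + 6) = n^2 - 2*n + 1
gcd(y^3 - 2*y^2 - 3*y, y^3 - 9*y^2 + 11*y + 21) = y^2 - 2*y - 3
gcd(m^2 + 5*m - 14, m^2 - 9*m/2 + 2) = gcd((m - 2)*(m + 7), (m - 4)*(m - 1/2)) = 1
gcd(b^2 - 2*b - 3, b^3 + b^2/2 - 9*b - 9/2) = b - 3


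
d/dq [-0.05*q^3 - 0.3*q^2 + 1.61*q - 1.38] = -0.15*q^2 - 0.6*q + 1.61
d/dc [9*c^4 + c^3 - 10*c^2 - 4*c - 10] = 36*c^3 + 3*c^2 - 20*c - 4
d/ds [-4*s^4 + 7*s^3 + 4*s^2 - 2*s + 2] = -16*s^3 + 21*s^2 + 8*s - 2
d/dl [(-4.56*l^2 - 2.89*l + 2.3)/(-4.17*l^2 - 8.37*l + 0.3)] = (26.1159*l^2 + 16.446*l + 18.384)/(17.3889*l^4 + 69.8058*l^3 + 67.5549*l^2 - 5.022*l + 0.09)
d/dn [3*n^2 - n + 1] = 6*n - 1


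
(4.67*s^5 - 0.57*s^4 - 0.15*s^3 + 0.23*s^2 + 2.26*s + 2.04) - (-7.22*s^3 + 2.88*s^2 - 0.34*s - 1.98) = 4.67*s^5 - 0.57*s^4 + 7.07*s^3 - 2.65*s^2 + 2.6*s + 4.02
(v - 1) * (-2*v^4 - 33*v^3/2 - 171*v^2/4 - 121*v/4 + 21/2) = -2*v^5 - 29*v^4/2 - 105*v^3/4 + 25*v^2/2 + 163*v/4 - 21/2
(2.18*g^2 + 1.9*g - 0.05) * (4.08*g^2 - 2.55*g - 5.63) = 8.8944*g^4 + 2.193*g^3 - 17.3224*g^2 - 10.5695*g + 0.2815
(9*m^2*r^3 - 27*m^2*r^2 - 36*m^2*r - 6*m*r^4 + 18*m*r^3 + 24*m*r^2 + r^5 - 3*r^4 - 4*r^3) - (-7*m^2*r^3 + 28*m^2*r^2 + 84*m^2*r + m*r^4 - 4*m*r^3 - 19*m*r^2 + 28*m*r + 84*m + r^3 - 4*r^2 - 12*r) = 16*m^2*r^3 - 55*m^2*r^2 - 120*m^2*r - 7*m*r^4 + 22*m*r^3 + 43*m*r^2 - 28*m*r - 84*m + r^5 - 3*r^4 - 5*r^3 + 4*r^2 + 12*r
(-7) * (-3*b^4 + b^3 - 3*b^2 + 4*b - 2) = 21*b^4 - 7*b^3 + 21*b^2 - 28*b + 14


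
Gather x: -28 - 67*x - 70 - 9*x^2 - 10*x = -9*x^2 - 77*x - 98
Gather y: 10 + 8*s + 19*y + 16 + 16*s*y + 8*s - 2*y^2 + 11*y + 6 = 16*s - 2*y^2 + y*(16*s + 30) + 32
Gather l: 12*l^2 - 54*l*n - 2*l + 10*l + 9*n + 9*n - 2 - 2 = 12*l^2 + l*(8 - 54*n) + 18*n - 4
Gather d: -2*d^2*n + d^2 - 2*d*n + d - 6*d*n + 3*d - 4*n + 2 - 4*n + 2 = d^2*(1 - 2*n) + d*(4 - 8*n) - 8*n + 4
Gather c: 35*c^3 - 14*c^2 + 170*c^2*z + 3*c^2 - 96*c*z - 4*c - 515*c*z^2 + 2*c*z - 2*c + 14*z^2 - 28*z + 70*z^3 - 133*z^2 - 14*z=35*c^3 + c^2*(170*z - 11) + c*(-515*z^2 - 94*z - 6) + 70*z^3 - 119*z^2 - 42*z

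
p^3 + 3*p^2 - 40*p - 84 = (p - 6)*(p + 2)*(p + 7)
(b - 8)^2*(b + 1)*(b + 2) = b^4 - 13*b^3 + 18*b^2 + 160*b + 128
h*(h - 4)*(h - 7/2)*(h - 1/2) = h^4 - 8*h^3 + 71*h^2/4 - 7*h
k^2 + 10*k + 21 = (k + 3)*(k + 7)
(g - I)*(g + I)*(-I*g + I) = -I*g^3 + I*g^2 - I*g + I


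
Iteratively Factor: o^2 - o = (o)*(o - 1)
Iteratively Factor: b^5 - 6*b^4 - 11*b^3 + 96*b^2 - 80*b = (b - 1)*(b^4 - 5*b^3 - 16*b^2 + 80*b) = (b - 5)*(b - 1)*(b^3 - 16*b) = (b - 5)*(b - 4)*(b - 1)*(b^2 + 4*b) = b*(b - 5)*(b - 4)*(b - 1)*(b + 4)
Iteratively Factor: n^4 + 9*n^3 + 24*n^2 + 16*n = (n + 4)*(n^3 + 5*n^2 + 4*n) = (n + 4)^2*(n^2 + n) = n*(n + 4)^2*(n + 1)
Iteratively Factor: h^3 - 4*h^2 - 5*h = (h - 5)*(h^2 + h) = (h - 5)*(h + 1)*(h)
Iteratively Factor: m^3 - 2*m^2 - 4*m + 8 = (m + 2)*(m^2 - 4*m + 4) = (m - 2)*(m + 2)*(m - 2)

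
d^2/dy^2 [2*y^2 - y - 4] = 4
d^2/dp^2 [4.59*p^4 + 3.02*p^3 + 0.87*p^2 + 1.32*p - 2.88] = 55.08*p^2 + 18.12*p + 1.74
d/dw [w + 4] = 1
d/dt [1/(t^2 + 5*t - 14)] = (-2*t - 5)/(t^2 + 5*t - 14)^2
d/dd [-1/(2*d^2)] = d^(-3)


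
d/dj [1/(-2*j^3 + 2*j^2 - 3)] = 2*j*(3*j - 2)/(2*j^3 - 2*j^2 + 3)^2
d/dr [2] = 0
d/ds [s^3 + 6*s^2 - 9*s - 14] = 3*s^2 + 12*s - 9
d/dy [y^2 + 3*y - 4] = 2*y + 3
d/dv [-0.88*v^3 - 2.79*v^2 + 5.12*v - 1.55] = -2.64*v^2 - 5.58*v + 5.12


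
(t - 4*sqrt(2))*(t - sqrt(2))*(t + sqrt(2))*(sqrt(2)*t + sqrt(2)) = sqrt(2)*t^4 - 8*t^3 + sqrt(2)*t^3 - 8*t^2 - 2*sqrt(2)*t^2 - 2*sqrt(2)*t + 16*t + 16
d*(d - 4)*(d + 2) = d^3 - 2*d^2 - 8*d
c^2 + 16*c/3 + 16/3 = (c + 4/3)*(c + 4)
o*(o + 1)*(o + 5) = o^3 + 6*o^2 + 5*o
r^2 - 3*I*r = r*(r - 3*I)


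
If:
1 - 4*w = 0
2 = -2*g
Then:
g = -1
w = 1/4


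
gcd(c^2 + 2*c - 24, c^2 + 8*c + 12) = c + 6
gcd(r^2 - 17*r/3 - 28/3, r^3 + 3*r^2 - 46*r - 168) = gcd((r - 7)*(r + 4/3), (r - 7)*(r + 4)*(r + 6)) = r - 7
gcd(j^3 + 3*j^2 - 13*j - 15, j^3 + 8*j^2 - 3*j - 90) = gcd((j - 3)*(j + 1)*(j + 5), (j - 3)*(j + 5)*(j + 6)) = j^2 + 2*j - 15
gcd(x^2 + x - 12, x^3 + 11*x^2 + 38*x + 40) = x + 4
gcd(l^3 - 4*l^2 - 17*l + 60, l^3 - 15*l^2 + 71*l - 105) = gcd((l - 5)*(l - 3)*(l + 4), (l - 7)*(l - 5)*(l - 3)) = l^2 - 8*l + 15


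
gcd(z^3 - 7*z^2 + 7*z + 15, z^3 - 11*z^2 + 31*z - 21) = z - 3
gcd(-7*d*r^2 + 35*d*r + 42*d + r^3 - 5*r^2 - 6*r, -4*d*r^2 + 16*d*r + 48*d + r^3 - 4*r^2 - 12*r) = r - 6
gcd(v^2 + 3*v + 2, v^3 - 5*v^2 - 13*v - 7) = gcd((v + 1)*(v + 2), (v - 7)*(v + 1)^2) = v + 1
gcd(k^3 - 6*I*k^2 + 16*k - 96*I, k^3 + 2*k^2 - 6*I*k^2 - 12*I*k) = k - 6*I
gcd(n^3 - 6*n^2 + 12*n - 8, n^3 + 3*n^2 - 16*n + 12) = n - 2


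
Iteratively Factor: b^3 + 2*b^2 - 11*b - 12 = (b + 1)*(b^2 + b - 12) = (b - 3)*(b + 1)*(b + 4)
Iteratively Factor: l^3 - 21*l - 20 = (l + 4)*(l^2 - 4*l - 5) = (l + 1)*(l + 4)*(l - 5)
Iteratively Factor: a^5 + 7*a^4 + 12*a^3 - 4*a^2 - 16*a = (a + 4)*(a^4 + 3*a^3 - 4*a) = (a + 2)*(a + 4)*(a^3 + a^2 - 2*a) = a*(a + 2)*(a + 4)*(a^2 + a - 2) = a*(a + 2)^2*(a + 4)*(a - 1)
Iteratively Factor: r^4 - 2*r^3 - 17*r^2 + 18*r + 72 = (r - 3)*(r^3 + r^2 - 14*r - 24) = (r - 3)*(r + 3)*(r^2 - 2*r - 8) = (r - 3)*(r + 2)*(r + 3)*(r - 4)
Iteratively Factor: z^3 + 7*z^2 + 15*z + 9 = (z + 3)*(z^2 + 4*z + 3) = (z + 3)^2*(z + 1)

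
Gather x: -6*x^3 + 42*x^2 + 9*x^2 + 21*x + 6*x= -6*x^3 + 51*x^2 + 27*x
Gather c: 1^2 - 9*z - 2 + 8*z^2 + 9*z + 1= 8*z^2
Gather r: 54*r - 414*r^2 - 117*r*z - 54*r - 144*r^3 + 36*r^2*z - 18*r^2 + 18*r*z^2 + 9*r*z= -144*r^3 + r^2*(36*z - 432) + r*(18*z^2 - 108*z)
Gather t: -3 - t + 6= 3 - t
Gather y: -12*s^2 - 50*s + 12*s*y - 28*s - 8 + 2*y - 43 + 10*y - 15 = -12*s^2 - 78*s + y*(12*s + 12) - 66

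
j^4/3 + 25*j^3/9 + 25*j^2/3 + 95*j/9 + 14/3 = (j/3 + 1)*(j + 1)*(j + 2)*(j + 7/3)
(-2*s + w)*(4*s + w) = -8*s^2 + 2*s*w + w^2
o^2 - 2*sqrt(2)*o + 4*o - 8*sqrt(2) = (o + 4)*(o - 2*sqrt(2))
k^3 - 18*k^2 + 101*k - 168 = (k - 8)*(k - 7)*(k - 3)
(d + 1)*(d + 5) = d^2 + 6*d + 5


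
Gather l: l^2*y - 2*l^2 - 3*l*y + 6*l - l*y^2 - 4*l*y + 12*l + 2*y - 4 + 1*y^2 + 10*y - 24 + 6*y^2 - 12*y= l^2*(y - 2) + l*(-y^2 - 7*y + 18) + 7*y^2 - 28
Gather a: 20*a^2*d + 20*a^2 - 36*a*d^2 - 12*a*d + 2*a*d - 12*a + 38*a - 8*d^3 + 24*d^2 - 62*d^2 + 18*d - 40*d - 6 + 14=a^2*(20*d + 20) + a*(-36*d^2 - 10*d + 26) - 8*d^3 - 38*d^2 - 22*d + 8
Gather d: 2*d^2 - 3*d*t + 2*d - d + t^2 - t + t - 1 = 2*d^2 + d*(1 - 3*t) + t^2 - 1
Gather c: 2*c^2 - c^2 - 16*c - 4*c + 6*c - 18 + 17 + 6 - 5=c^2 - 14*c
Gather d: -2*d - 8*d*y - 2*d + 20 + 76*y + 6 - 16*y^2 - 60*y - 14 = d*(-8*y - 4) - 16*y^2 + 16*y + 12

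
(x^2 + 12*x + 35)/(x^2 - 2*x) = (x^2 + 12*x + 35)/(x*(x - 2))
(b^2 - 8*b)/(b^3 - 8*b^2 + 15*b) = (b - 8)/(b^2 - 8*b + 15)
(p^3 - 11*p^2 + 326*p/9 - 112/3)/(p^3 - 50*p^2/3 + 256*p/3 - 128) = (p - 7/3)/(p - 8)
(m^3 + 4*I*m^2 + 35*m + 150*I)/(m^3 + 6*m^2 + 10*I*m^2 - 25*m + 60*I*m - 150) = (m - 6*I)/(m + 6)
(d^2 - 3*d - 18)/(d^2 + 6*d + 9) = (d - 6)/(d + 3)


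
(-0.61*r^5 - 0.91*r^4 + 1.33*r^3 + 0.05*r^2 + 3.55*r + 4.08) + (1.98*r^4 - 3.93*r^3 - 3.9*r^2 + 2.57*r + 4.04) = -0.61*r^5 + 1.07*r^4 - 2.6*r^3 - 3.85*r^2 + 6.12*r + 8.12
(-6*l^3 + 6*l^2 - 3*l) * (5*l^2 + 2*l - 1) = -30*l^5 + 18*l^4 + 3*l^3 - 12*l^2 + 3*l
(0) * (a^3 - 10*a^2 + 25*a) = 0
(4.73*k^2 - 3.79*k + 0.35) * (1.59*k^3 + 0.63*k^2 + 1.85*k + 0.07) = 7.5207*k^5 - 3.0462*k^4 + 6.9193*k^3 - 6.4599*k^2 + 0.3822*k + 0.0245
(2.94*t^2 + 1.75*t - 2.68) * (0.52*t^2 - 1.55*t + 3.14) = 1.5288*t^4 - 3.647*t^3 + 5.1255*t^2 + 9.649*t - 8.4152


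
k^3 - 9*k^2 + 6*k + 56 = (k - 7)*(k - 4)*(k + 2)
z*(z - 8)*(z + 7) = z^3 - z^2 - 56*z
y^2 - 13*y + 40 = (y - 8)*(y - 5)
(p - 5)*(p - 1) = p^2 - 6*p + 5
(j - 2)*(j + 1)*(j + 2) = j^3 + j^2 - 4*j - 4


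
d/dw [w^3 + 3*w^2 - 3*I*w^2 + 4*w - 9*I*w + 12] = 3*w^2 + 6*w*(1 - I) + 4 - 9*I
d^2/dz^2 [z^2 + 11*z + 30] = 2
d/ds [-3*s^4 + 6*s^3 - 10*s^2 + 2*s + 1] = -12*s^3 + 18*s^2 - 20*s + 2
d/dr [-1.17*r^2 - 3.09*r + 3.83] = -2.34*r - 3.09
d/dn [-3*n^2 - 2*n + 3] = -6*n - 2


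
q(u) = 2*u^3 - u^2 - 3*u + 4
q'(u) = 6*u^2 - 2*u - 3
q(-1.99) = -9.75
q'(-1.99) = 24.74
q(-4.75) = -218.66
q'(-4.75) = 141.88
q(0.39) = 2.80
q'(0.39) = -2.87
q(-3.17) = -60.25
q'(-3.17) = 63.63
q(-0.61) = 5.00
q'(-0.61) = 0.45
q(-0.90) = 4.43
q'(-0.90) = 3.66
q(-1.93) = -8.31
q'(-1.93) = 23.21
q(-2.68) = -33.64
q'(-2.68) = 45.45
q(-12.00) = -3560.00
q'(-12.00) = 885.00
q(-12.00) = -3560.00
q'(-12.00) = 885.00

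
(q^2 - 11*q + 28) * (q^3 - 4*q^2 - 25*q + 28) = q^5 - 15*q^4 + 47*q^3 + 191*q^2 - 1008*q + 784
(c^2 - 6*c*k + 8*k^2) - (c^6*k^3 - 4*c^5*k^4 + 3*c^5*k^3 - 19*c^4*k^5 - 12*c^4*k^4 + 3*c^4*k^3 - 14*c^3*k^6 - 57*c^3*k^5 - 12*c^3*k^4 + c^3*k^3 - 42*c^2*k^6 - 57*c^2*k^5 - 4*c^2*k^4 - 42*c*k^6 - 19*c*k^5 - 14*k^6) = -c^6*k^3 + 4*c^5*k^4 - 3*c^5*k^3 + 19*c^4*k^5 + 12*c^4*k^4 - 3*c^4*k^3 + 14*c^3*k^6 + 57*c^3*k^5 + 12*c^3*k^4 - c^3*k^3 + 42*c^2*k^6 + 57*c^2*k^5 + 4*c^2*k^4 + c^2 + 42*c*k^6 + 19*c*k^5 - 6*c*k + 14*k^6 + 8*k^2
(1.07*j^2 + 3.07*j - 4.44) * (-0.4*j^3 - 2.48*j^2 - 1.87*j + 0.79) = -0.428*j^5 - 3.8816*j^4 - 7.8385*j^3 + 6.1156*j^2 + 10.7281*j - 3.5076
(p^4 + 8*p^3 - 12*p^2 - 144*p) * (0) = 0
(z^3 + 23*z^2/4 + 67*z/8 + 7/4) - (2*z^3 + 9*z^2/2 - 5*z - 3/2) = -z^3 + 5*z^2/4 + 107*z/8 + 13/4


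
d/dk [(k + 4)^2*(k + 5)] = (k + 4)*(3*k + 14)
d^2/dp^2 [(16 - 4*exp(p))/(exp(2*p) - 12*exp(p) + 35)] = 4*(-exp(4*p) + 4*exp(3*p) + 66*exp(2*p) - 404*exp(p) + 455)*exp(p)/(exp(6*p) - 36*exp(5*p) + 537*exp(4*p) - 4248*exp(3*p) + 18795*exp(2*p) - 44100*exp(p) + 42875)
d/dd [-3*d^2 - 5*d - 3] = -6*d - 5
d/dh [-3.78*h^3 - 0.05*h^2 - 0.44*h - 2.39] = -11.34*h^2 - 0.1*h - 0.44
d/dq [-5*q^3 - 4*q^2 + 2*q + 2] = -15*q^2 - 8*q + 2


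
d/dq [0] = 0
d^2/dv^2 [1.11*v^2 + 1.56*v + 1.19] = 2.22000000000000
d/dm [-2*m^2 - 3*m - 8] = -4*m - 3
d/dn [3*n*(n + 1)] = 6*n + 3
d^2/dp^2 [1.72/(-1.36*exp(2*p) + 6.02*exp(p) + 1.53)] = (1.72*(2.72*exp(p) - 6.02)*(5.44*exp(p) - 12.04)*exp(p) + (9.3568*exp(p) - 10.3544)*(-1.36*exp(2*p) + 6.02*exp(p) + 1.53))*exp(p)/(-1.36*exp(2*p) + 6.02*exp(p) + 1.53)^3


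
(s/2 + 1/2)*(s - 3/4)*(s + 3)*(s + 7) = s^4/2 + 41*s^3/8 + 91*s^2/8 - 9*s/8 - 63/8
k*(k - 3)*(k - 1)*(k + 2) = k^4 - 2*k^3 - 5*k^2 + 6*k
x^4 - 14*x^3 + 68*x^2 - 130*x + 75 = (x - 5)^2*(x - 3)*(x - 1)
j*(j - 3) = j^2 - 3*j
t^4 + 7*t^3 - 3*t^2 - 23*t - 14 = (t - 2)*(t + 1)^2*(t + 7)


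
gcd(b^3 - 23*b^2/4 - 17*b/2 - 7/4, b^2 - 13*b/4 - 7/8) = b + 1/4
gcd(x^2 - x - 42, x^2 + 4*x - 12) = x + 6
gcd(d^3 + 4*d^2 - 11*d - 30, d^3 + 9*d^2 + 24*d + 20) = d^2 + 7*d + 10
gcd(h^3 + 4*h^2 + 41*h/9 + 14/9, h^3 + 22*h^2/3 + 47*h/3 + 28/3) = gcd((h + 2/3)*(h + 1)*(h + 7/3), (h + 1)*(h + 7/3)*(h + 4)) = h^2 + 10*h/3 + 7/3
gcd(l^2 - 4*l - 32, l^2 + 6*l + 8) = l + 4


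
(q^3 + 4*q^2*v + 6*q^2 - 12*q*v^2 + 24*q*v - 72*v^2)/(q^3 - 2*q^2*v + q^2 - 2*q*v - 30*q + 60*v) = (q + 6*v)/(q - 5)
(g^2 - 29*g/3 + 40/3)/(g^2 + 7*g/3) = (3*g^2 - 29*g + 40)/(g*(3*g + 7))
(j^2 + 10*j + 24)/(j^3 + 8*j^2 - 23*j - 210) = (j + 4)/(j^2 + 2*j - 35)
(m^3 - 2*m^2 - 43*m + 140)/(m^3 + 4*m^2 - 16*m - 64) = (m^2 + 2*m - 35)/(m^2 + 8*m + 16)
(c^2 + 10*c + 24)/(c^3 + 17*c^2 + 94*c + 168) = 1/(c + 7)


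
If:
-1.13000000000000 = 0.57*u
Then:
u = -1.98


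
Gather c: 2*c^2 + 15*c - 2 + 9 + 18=2*c^2 + 15*c + 25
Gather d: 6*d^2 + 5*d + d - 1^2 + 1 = 6*d^2 + 6*d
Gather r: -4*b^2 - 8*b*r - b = -4*b^2 - 8*b*r - b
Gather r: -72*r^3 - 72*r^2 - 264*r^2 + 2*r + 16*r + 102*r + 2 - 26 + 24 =-72*r^3 - 336*r^2 + 120*r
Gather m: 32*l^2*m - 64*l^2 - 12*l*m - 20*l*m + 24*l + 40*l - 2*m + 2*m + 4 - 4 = -64*l^2 + 64*l + m*(32*l^2 - 32*l)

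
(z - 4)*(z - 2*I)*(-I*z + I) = -I*z^3 - 2*z^2 + 5*I*z^2 + 10*z - 4*I*z - 8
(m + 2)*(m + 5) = m^2 + 7*m + 10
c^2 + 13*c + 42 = (c + 6)*(c + 7)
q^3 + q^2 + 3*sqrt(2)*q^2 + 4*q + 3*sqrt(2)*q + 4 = (q + 1)*(q + sqrt(2))*(q + 2*sqrt(2))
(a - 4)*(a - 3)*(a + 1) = a^3 - 6*a^2 + 5*a + 12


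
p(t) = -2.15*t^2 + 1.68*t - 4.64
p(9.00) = -163.67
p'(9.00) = -37.02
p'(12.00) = -49.92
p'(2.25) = -8.00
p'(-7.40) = 33.50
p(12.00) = -294.08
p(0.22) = -4.37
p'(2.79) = -10.32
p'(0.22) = 0.73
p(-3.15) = -31.27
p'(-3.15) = 15.22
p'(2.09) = -7.31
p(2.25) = -11.74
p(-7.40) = -134.81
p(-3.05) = -29.76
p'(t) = 1.68 - 4.3*t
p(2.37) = -12.73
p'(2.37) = -8.51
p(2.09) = -10.52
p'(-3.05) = 14.80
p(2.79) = -16.69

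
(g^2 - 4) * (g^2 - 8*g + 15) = g^4 - 8*g^3 + 11*g^2 + 32*g - 60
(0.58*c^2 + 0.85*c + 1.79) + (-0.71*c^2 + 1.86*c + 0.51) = -0.13*c^2 + 2.71*c + 2.3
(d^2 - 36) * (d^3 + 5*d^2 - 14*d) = d^5 + 5*d^4 - 50*d^3 - 180*d^2 + 504*d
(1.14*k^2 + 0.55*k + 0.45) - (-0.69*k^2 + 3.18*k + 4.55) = 1.83*k^2 - 2.63*k - 4.1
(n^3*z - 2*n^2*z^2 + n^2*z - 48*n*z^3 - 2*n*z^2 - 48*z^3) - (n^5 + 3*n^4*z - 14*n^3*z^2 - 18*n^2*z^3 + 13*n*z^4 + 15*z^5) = -n^5 - 3*n^4*z + 14*n^3*z^2 + n^3*z + 18*n^2*z^3 - 2*n^2*z^2 + n^2*z - 13*n*z^4 - 48*n*z^3 - 2*n*z^2 - 15*z^5 - 48*z^3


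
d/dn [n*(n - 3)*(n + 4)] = 3*n^2 + 2*n - 12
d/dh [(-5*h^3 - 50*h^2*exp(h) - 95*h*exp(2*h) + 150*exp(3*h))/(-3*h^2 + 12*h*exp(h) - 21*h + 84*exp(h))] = 5*((h^2 - 4*h*exp(h) + 7*h - 28*exp(h))*(10*h^2*exp(h) + 3*h^2 + 38*h*exp(2*h) + 20*h*exp(h) - 90*exp(3*h) + 19*exp(2*h)) + (h^3 + 10*h^2*exp(h) + 19*h*exp(2*h) - 30*exp(3*h))*(4*h*exp(h) - 2*h + 32*exp(h) - 7))/(3*(h^2 - 4*h*exp(h) + 7*h - 28*exp(h))^2)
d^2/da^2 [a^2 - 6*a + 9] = 2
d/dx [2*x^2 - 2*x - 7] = 4*x - 2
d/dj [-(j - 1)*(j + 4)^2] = (-3*j - 2)*(j + 4)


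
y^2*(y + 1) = y^3 + y^2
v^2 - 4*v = v*(v - 4)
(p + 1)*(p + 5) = p^2 + 6*p + 5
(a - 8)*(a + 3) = a^2 - 5*a - 24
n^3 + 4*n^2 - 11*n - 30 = (n - 3)*(n + 2)*(n + 5)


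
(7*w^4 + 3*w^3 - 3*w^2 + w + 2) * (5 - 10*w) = -70*w^5 + 5*w^4 + 45*w^3 - 25*w^2 - 15*w + 10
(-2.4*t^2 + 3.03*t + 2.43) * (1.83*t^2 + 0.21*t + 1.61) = -4.392*t^4 + 5.0409*t^3 + 1.2192*t^2 + 5.3886*t + 3.9123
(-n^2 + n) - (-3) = -n^2 + n + 3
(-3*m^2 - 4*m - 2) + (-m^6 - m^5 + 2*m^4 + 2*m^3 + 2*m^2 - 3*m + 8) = -m^6 - m^5 + 2*m^4 + 2*m^3 - m^2 - 7*m + 6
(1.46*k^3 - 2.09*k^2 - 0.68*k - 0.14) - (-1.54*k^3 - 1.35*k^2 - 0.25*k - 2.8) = 3.0*k^3 - 0.74*k^2 - 0.43*k + 2.66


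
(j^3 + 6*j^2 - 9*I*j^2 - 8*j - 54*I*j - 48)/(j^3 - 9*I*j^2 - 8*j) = (j + 6)/j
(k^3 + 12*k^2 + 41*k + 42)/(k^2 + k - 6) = (k^2 + 9*k + 14)/(k - 2)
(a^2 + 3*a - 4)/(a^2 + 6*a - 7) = (a + 4)/(a + 7)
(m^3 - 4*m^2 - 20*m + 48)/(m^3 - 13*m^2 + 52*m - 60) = (m + 4)/(m - 5)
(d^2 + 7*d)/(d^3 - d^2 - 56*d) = 1/(d - 8)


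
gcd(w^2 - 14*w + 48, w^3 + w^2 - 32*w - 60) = w - 6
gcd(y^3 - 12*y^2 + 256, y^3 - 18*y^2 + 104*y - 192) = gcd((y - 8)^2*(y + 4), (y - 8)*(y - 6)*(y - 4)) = y - 8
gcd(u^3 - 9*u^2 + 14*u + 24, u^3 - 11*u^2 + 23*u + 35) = u + 1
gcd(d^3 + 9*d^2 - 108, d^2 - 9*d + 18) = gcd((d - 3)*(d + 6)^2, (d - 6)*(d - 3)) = d - 3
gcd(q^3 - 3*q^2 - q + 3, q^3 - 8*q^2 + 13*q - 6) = q - 1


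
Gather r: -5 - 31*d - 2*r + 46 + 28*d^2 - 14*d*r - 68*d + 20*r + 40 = 28*d^2 - 99*d + r*(18 - 14*d) + 81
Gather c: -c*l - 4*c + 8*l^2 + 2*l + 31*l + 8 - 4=c*(-l - 4) + 8*l^2 + 33*l + 4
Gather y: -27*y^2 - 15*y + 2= -27*y^2 - 15*y + 2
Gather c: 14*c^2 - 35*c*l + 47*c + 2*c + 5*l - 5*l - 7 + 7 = 14*c^2 + c*(49 - 35*l)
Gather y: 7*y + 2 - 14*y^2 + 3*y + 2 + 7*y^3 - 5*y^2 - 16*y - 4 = 7*y^3 - 19*y^2 - 6*y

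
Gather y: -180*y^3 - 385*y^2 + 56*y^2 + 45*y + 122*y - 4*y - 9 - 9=-180*y^3 - 329*y^2 + 163*y - 18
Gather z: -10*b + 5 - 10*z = -10*b - 10*z + 5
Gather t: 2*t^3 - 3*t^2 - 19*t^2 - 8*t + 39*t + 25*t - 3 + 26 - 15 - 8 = 2*t^3 - 22*t^2 + 56*t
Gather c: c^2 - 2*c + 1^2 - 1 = c^2 - 2*c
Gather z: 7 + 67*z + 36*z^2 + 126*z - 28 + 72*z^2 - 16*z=108*z^2 + 177*z - 21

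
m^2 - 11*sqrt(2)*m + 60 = (m - 6*sqrt(2))*(m - 5*sqrt(2))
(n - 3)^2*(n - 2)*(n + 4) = n^4 - 4*n^3 - 11*n^2 + 66*n - 72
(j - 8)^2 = j^2 - 16*j + 64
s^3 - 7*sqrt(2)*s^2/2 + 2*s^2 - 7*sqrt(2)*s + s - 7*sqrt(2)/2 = (s + 1)^2*(s - 7*sqrt(2)/2)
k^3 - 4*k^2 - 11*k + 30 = (k - 5)*(k - 2)*(k + 3)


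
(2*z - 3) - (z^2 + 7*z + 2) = -z^2 - 5*z - 5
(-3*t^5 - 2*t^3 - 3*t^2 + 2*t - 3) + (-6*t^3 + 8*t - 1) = -3*t^5 - 8*t^3 - 3*t^2 + 10*t - 4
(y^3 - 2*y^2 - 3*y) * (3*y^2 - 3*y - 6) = 3*y^5 - 9*y^4 - 9*y^3 + 21*y^2 + 18*y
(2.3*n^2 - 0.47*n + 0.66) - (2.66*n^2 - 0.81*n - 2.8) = -0.36*n^2 + 0.34*n + 3.46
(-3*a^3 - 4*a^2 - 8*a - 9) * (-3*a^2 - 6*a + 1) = 9*a^5 + 30*a^4 + 45*a^3 + 71*a^2 + 46*a - 9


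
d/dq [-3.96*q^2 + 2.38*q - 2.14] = 2.38 - 7.92*q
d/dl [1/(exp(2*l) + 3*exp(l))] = (-2*exp(l) - 3)*exp(-l)/(exp(l) + 3)^2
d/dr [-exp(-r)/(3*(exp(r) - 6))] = 2*(exp(r) - 3)*exp(-r)/(3*(exp(r) - 6)^2)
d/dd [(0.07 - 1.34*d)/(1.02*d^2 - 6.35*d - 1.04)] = (1.3668*d^2 - 0.142799999999999*d + 1.8381)/(1.0404*d^4 - 12.954*d^3 + 38.2009*d^2 + 13.208*d + 1.0816)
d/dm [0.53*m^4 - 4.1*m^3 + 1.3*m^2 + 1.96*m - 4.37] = 2.12*m^3 - 12.3*m^2 + 2.6*m + 1.96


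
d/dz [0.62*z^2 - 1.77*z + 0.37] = 1.24*z - 1.77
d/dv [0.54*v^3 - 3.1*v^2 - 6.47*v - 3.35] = 1.62*v^2 - 6.2*v - 6.47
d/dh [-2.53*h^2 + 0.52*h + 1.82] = 0.52 - 5.06*h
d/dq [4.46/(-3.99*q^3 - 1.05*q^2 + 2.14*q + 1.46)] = (53.3862*q^2 + 9.366*q - 9.5444)/(3.99*q^3 + 1.05*q^2 - 2.14*q - 1.46)^2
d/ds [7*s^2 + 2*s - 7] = 14*s + 2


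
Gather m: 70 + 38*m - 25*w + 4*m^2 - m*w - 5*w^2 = 4*m^2 + m*(38 - w) - 5*w^2 - 25*w + 70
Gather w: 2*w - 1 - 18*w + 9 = 8 - 16*w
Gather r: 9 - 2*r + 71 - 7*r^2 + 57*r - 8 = -7*r^2 + 55*r + 72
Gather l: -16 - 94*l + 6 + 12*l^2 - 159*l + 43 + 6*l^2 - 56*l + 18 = 18*l^2 - 309*l + 51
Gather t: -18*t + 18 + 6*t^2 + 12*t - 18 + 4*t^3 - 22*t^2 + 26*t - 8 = 4*t^3 - 16*t^2 + 20*t - 8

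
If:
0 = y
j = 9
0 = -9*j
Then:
No Solution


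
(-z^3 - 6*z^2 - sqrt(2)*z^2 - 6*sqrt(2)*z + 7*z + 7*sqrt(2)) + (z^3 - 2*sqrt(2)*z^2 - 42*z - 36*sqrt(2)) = -6*z^2 - 3*sqrt(2)*z^2 - 35*z - 6*sqrt(2)*z - 29*sqrt(2)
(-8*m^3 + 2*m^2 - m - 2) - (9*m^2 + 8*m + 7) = -8*m^3 - 7*m^2 - 9*m - 9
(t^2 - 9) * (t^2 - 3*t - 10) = t^4 - 3*t^3 - 19*t^2 + 27*t + 90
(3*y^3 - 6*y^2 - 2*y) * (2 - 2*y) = -6*y^4 + 18*y^3 - 8*y^2 - 4*y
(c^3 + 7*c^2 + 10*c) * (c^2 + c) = c^5 + 8*c^4 + 17*c^3 + 10*c^2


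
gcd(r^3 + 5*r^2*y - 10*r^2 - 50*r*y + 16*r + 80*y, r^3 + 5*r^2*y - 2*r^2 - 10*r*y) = r^2 + 5*r*y - 2*r - 10*y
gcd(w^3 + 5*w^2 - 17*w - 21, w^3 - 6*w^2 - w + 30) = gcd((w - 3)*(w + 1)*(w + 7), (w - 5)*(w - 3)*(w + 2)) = w - 3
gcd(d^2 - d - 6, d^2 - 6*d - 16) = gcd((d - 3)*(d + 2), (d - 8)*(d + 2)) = d + 2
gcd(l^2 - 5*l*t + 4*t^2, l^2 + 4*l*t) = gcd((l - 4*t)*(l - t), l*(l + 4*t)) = 1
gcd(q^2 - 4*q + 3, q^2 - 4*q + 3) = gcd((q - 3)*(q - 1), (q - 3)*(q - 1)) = q^2 - 4*q + 3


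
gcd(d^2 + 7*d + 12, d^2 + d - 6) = d + 3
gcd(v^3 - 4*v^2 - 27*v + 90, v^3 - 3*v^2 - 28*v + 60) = v^2 - v - 30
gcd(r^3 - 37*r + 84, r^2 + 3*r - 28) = r^2 + 3*r - 28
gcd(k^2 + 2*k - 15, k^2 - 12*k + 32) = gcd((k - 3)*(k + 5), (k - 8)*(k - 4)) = 1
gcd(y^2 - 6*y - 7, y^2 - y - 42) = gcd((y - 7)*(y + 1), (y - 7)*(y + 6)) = y - 7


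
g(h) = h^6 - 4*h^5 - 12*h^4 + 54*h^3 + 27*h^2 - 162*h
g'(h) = 6*h^5 - 20*h^4 - 48*h^3 + 162*h^2 + 54*h - 162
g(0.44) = -61.96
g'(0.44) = -111.62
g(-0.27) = 44.59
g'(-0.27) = -163.94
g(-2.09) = -22.57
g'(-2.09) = 250.11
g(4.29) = 422.28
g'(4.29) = 1205.55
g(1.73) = -62.52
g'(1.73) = 81.57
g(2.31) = -17.37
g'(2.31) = 60.69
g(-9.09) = 693595.57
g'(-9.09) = -460129.43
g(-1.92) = 19.76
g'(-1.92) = 242.91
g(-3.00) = 0.00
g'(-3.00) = -648.00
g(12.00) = 1837080.00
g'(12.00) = 1019142.00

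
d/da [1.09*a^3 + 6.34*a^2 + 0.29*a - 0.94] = 3.27*a^2 + 12.68*a + 0.29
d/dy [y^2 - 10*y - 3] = 2*y - 10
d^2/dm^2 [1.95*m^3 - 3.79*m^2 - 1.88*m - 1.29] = 11.7*m - 7.58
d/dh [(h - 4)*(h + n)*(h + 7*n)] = 3*h^2 + 16*h*n - 8*h + 7*n^2 - 32*n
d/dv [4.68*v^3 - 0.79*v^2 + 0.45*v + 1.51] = 14.04*v^2 - 1.58*v + 0.45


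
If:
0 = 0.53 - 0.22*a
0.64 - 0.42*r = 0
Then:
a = 2.41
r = 1.52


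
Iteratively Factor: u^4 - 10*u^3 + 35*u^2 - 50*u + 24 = (u - 1)*(u^3 - 9*u^2 + 26*u - 24) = (u - 2)*(u - 1)*(u^2 - 7*u + 12) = (u - 3)*(u - 2)*(u - 1)*(u - 4)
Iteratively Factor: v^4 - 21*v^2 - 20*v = (v + 4)*(v^3 - 4*v^2 - 5*v) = (v + 1)*(v + 4)*(v^2 - 5*v) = v*(v + 1)*(v + 4)*(v - 5)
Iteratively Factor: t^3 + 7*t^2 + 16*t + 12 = (t + 2)*(t^2 + 5*t + 6) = (t + 2)*(t + 3)*(t + 2)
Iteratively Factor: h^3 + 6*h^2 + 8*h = (h + 4)*(h^2 + 2*h) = (h + 2)*(h + 4)*(h)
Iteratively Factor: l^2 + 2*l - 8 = (l + 4)*(l - 2)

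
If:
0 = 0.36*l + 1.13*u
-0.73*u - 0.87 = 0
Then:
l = 3.74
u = -1.19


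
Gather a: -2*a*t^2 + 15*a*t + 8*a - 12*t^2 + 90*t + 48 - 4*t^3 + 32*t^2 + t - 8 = a*(-2*t^2 + 15*t + 8) - 4*t^3 + 20*t^2 + 91*t + 40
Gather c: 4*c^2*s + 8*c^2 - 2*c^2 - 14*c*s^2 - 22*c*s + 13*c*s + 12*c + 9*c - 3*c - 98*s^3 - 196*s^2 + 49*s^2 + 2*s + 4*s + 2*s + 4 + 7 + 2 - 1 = c^2*(4*s + 6) + c*(-14*s^2 - 9*s + 18) - 98*s^3 - 147*s^2 + 8*s + 12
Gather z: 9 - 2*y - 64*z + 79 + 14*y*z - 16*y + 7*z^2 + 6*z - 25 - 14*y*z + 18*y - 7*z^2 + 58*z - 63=0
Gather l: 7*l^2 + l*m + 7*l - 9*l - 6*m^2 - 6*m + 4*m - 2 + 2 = 7*l^2 + l*(m - 2) - 6*m^2 - 2*m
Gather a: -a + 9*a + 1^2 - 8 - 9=8*a - 16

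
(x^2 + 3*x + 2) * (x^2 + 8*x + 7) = x^4 + 11*x^3 + 33*x^2 + 37*x + 14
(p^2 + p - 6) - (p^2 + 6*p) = -5*p - 6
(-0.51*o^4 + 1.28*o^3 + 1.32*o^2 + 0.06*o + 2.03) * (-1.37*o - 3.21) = 0.6987*o^5 - 0.1165*o^4 - 5.9172*o^3 - 4.3194*o^2 - 2.9737*o - 6.5163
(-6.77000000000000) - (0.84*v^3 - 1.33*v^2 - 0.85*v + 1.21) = -0.84*v^3 + 1.33*v^2 + 0.85*v - 7.98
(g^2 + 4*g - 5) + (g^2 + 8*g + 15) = 2*g^2 + 12*g + 10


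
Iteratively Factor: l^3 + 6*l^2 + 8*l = (l + 2)*(l^2 + 4*l) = (l + 2)*(l + 4)*(l)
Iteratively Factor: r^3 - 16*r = (r)*(r^2 - 16) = r*(r - 4)*(r + 4)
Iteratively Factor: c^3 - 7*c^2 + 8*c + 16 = (c - 4)*(c^2 - 3*c - 4) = (c - 4)*(c + 1)*(c - 4)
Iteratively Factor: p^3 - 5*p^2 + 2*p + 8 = (p + 1)*(p^2 - 6*p + 8) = (p - 2)*(p + 1)*(p - 4)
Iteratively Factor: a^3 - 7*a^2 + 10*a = (a)*(a^2 - 7*a + 10) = a*(a - 2)*(a - 5)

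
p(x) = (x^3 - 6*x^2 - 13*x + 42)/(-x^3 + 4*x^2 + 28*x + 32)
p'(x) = (3*x^2 - 12*x - 13)/(-x^3 + 4*x^2 + 28*x + 32) + (3*x^2 - 8*x - 28)*(x^3 - 6*x^2 - 13*x + 42)/(-x^3 + 4*x^2 + 28*x + 32)^2 = 2*(-x^3 + 17*x^2 + 19*x - 398)/(x^5 - 10*x^4 - 20*x^3 + 200*x^2 + 640*x + 512)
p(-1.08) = 6.22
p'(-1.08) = -12.38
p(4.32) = -0.31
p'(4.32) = -0.05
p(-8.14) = -1.30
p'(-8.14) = -0.04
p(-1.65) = 36.06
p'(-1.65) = -189.64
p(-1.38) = 12.73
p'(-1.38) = -37.12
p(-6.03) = -1.39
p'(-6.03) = -0.05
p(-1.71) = 51.05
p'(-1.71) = -326.84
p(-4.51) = -1.44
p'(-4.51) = 0.04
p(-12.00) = -1.20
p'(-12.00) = -0.02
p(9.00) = -1.39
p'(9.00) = 0.63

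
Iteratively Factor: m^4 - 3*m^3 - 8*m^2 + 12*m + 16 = (m + 1)*(m^3 - 4*m^2 - 4*m + 16) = (m - 4)*(m + 1)*(m^2 - 4) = (m - 4)*(m + 1)*(m + 2)*(m - 2)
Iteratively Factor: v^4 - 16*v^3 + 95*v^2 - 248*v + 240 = (v - 5)*(v^3 - 11*v^2 + 40*v - 48) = (v - 5)*(v - 3)*(v^2 - 8*v + 16) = (v - 5)*(v - 4)*(v - 3)*(v - 4)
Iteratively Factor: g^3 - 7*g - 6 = (g + 2)*(g^2 - 2*g - 3) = (g - 3)*(g + 2)*(g + 1)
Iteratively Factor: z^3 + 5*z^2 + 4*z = (z + 4)*(z^2 + z) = (z + 1)*(z + 4)*(z)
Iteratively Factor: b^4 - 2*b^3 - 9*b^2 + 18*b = (b - 2)*(b^3 - 9*b) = (b - 3)*(b - 2)*(b^2 + 3*b) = b*(b - 3)*(b - 2)*(b + 3)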